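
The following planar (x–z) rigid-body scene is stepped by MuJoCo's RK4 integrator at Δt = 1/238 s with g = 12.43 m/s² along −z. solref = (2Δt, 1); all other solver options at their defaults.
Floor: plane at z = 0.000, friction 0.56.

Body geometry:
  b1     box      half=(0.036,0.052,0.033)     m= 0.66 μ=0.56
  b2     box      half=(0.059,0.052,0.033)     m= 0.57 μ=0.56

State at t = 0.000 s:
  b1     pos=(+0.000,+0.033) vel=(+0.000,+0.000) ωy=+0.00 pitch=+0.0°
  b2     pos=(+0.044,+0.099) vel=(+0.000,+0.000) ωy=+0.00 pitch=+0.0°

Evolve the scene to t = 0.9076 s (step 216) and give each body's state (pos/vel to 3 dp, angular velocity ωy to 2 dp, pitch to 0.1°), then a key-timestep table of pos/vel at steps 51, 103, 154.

State at t = 0.9076 s:
  b1     pos=(+0.000,+0.033) vel=(+0.000,+0.000) ωy=+0.00 pitch=+0.0°
  b2     pos=(+0.101,+0.059) vel=(+0.000,+0.000) ωy=+0.00 pitch=+90.0°

Key-timestep trajectory:
   step    t(s)  b1.x    b1.z    b1.vx   b1.vz   b2.x    b2.z    b2.vx   b2.vz 
     51  0.2143   +0.000  +0.033  +0.000  +0.000   +0.077  +0.065  +0.429  +0.019
    103  0.4328   +0.000  +0.033  +0.000  +0.000   +0.120  +0.066  -0.058  -0.012
    154  0.6471   +0.000  +0.033  +0.000  +0.000   +0.098  +0.060  +0.158  -0.083


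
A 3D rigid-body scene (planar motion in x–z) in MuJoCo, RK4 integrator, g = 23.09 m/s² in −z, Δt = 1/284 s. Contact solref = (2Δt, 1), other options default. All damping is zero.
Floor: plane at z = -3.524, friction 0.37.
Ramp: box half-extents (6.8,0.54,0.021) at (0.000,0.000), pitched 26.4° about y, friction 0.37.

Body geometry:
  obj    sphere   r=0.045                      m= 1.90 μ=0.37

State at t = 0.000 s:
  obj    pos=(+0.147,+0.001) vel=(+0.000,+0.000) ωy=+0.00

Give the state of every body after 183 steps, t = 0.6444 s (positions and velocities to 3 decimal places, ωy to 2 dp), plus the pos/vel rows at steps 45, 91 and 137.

State at t = 0.6444 s:
  obj    pos=(+1.511,-0.676) vel=(+4.232,-2.101) ωy=+104.99

Key-timestep trajectory:
   step    t(s)  obj.x    obj.z    obj.vx   obj.vz 
     45  0.1585   +0.229  -0.040  +1.041  -0.517
     91  0.3204   +0.484  -0.167  +2.105  -1.045
    137  0.4824   +0.911  -0.379  +3.169  -1.573


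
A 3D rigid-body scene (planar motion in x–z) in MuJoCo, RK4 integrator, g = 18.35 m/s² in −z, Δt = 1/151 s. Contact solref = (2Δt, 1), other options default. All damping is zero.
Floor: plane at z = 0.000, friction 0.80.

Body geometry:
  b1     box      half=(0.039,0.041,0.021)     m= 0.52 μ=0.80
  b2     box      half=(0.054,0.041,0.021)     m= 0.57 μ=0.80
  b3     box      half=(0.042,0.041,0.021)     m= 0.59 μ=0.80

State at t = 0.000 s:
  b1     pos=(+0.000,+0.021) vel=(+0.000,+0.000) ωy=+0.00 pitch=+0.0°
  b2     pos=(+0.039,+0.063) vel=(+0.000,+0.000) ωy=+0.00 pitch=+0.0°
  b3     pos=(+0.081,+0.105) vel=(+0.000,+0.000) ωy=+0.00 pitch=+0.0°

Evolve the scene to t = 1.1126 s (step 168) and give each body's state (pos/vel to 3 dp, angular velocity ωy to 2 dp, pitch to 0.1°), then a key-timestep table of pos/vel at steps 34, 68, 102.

State at t = 1.1126 s:
  b1     pos=(+0.000,+0.021) vel=(+0.000,+0.000) ωy=+0.00 pitch=+0.0°
  b2     pos=(+0.090,+0.054) vel=(+0.000,+0.000) ωy=+0.00 pitch=+90.0°
  b3     pos=(+0.151,+0.042) vel=(+0.000,+0.000) ωy=+0.00 pitch=+90.0°

Key-timestep trajectory:
   step    t(s)  b1.x    b1.z    b1.vx   b1.vz   b2.x    b2.z    b2.vx   b2.vz   b3.x    b3.z    b3.vx   b3.vz 
     34  0.2252   +0.000  +0.021  +0.000  +0.000   +0.082  +0.056  +0.313  -0.064   +0.142  +0.045  +0.261  -0.115
     68  0.4503   +0.000  +0.021  +0.000  +0.000   +0.092  +0.054  -0.275  -0.102   +0.151  +0.042  +0.150  -0.062
    102  0.6755   +0.000  +0.021  +0.000  +0.000   +0.094  +0.055  -0.084  -0.024   +0.151  +0.042  +0.000  +0.000


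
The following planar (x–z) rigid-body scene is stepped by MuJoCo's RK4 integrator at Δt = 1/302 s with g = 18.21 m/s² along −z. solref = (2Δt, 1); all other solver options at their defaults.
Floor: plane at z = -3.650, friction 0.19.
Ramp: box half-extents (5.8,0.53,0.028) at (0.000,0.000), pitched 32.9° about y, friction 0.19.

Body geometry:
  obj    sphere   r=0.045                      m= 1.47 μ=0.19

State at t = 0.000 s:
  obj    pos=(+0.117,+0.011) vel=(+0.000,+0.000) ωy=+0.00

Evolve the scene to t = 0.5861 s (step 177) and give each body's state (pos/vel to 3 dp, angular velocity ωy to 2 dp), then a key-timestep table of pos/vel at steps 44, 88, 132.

State at t = 0.5861 s:
  obj    pos=(+1.136,-0.648) vel=(+3.477,-2.249) ωy=+91.99

Key-timestep trajectory:
   step    t(s)  obj.x    obj.z    obj.vx   obj.vz 
     44  0.1457   +0.180  -0.030  +0.865  -0.559
     88  0.2914   +0.369  -0.152  +1.729  -1.119
    132  0.4371   +0.684  -0.356  +2.593  -1.678


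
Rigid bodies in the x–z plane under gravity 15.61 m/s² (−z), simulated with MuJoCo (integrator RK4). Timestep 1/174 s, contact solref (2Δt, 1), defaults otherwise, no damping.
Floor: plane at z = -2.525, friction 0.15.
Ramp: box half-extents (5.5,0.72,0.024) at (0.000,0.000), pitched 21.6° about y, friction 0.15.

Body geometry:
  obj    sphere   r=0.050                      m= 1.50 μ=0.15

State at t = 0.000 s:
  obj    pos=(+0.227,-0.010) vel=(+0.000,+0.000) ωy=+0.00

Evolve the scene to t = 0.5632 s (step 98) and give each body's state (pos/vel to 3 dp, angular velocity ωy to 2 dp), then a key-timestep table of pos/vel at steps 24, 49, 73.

State at t = 0.5632 s:
  obj    pos=(+0.832,-0.250) vel=(+2.150,-0.851) ωy=+46.21

Key-timestep trajectory:
   step    t(s)  obj.x    obj.z    obj.vx   obj.vz 
     24  0.1379   +0.263  -0.025  +0.527  -0.208
     49  0.2816   +0.378  -0.070  +1.075  -0.426
     73  0.4195   +0.563  -0.143  +1.601  -0.634


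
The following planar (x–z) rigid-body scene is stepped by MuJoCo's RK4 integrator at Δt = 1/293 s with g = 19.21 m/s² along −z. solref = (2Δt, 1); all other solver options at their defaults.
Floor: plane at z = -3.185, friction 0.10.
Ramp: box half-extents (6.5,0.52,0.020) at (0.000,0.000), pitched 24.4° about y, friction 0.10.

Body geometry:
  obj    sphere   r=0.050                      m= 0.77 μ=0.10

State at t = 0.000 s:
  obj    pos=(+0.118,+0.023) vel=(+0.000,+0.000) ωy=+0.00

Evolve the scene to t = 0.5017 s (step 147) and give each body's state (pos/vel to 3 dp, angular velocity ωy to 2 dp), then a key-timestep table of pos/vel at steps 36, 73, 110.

State at t = 0.5017 s:
  obj    pos=(+0.827,-0.298) vel=(+2.822,-1.296) ωy=+43.79

Key-timestep trajectory:
   step    t(s)  obj.x    obj.z    obj.vx   obj.vz 
     36  0.1229   +0.161  +0.004  +0.687  -0.330
     73  0.2491   +0.293  -0.056  +1.413  -0.610
    110  0.3754   +0.515  -0.157  +2.121  -0.941


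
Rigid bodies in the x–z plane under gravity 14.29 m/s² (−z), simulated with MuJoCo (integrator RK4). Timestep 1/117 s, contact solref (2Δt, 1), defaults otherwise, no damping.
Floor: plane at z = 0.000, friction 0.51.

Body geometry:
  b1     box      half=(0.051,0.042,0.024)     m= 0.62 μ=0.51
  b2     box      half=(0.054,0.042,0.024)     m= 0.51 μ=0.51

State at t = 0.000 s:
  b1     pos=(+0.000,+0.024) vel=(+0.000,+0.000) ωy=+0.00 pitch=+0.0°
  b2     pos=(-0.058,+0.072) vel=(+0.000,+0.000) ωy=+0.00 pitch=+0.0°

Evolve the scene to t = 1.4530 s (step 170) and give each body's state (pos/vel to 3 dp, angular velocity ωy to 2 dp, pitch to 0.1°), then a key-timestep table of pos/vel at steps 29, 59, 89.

State at t = 1.4530 s:
  b1     pos=(+0.000,+0.024) vel=(+0.000,+0.000) ωy=+0.00 pitch=+0.0°
  b2     pos=(-0.111,+0.054) vel=(+0.000,+0.000) ωy=+0.00 pitch=-90.0°

Key-timestep trajectory:
   step    t(s)  b1.x    b1.z    b1.vx   b1.vz   b2.x    b2.z    b2.vx   b2.vz 
     29  0.2479   +0.000  +0.024  +0.000  +0.000   -0.098  +0.058  -0.261  -0.055
     59  0.5043   +0.000  +0.024  +0.000  +0.000   -0.131  +0.059  +0.021  -0.002
     89  0.7607   +0.000  +0.024  +0.000  +0.000   -0.108  +0.055  -0.120  -0.040


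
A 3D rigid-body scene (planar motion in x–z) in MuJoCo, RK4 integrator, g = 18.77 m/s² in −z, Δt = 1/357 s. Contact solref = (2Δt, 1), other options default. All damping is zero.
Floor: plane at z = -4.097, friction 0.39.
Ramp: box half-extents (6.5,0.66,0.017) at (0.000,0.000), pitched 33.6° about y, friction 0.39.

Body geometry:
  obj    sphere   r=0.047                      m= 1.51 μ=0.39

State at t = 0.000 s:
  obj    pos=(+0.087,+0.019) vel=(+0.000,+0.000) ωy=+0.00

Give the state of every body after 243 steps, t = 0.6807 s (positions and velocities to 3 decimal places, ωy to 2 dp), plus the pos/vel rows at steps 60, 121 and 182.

State at t = 0.6807 s:
  obj    pos=(+1.519,-0.932) vel=(+4.207,-2.795) ωy=+107.44

Key-timestep trajectory:
   step    t(s)  obj.x    obj.z    obj.vx   obj.vz 
     60  0.1681   +0.174  -0.039  +1.039  -0.690
    121  0.3389   +0.442  -0.217  +2.095  -1.392
    182  0.5098   +0.890  -0.515  +3.151  -2.093


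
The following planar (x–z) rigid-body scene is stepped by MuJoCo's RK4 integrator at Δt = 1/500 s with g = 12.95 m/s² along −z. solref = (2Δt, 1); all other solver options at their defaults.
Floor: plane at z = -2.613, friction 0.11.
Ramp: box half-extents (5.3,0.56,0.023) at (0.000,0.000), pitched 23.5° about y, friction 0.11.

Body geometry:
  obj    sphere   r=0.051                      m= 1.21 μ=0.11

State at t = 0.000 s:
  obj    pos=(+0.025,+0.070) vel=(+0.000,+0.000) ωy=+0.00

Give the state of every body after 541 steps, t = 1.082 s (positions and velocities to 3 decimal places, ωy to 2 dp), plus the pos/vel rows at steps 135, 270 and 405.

State at t = 1.082 s:
  obj    pos=(+2.096,-0.831) vel=(+3.829,-1.659) ωy=+69.31

Key-timestep trajectory:
   step    t(s)  obj.x    obj.z    obj.vx   obj.vz 
    135  0.2700   +0.154  +0.014  +0.954  -0.419
    270  0.5400   +0.541  -0.154  +1.911  -0.830
    405  0.8100   +1.186  -0.435  +2.863  -1.253


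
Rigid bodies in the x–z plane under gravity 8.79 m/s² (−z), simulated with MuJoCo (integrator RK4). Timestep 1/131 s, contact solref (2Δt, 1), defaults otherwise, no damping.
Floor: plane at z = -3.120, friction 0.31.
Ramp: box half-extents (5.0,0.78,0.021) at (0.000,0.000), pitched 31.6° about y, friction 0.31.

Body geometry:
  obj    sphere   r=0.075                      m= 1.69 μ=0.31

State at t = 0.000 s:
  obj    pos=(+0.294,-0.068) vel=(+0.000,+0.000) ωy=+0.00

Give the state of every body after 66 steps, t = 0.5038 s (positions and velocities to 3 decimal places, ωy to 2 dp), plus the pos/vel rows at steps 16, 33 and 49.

State at t = 0.5038 s:
  obj    pos=(+0.650,-0.287) vel=(+1.412,-0.869) ωy=+22.09

Key-timestep trajectory:
   step    t(s)  obj.x    obj.z    obj.vx   obj.vz 
     16  0.1221   +0.315  -0.081  +0.343  -0.211
     33  0.2519   +0.383  -0.123  +0.706  -0.434
     49  0.3740   +0.490  -0.189  +1.048  -0.645


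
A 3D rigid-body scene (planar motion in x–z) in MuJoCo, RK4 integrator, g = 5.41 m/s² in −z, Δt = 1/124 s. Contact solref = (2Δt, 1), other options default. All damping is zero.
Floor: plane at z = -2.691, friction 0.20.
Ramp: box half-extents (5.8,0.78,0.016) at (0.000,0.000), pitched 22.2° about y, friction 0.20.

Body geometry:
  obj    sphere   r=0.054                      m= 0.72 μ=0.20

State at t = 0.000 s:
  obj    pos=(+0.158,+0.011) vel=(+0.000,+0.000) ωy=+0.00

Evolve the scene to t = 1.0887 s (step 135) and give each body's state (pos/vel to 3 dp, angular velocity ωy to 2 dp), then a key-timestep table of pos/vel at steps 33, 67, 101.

State at t = 1.0887 s:
  obj    pos=(+0.959,-0.316) vel=(+1.472,-0.601) ωy=+29.43

Key-timestep trajectory:
   step    t(s)  obj.x    obj.z    obj.vx   obj.vz 
     33  0.2661   +0.206  -0.008  +0.360  -0.147
     67  0.5403   +0.355  -0.069  +0.731  -0.298
    101  0.8145   +0.607  -0.172  +1.101  -0.449


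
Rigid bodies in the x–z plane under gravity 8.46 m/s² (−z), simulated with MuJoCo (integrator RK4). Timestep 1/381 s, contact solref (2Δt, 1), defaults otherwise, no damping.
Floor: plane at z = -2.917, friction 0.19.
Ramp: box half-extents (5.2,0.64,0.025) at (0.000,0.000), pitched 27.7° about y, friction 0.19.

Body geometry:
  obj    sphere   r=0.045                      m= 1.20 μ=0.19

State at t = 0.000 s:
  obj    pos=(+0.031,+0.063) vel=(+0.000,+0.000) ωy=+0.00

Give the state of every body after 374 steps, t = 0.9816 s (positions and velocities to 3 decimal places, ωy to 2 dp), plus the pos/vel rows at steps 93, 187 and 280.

State at t = 0.9816 s:
  obj    pos=(+1.229,-0.566) vel=(+2.441,-1.282) ωy=+61.27

Key-timestep trajectory:
   step    t(s)  obj.x    obj.z    obj.vx   obj.vz 
     93  0.2441   +0.105  +0.024  +0.607  -0.319
    187  0.4908   +0.331  -0.094  +1.221  -0.641
    280  0.7349   +0.703  -0.290  +1.828  -0.960


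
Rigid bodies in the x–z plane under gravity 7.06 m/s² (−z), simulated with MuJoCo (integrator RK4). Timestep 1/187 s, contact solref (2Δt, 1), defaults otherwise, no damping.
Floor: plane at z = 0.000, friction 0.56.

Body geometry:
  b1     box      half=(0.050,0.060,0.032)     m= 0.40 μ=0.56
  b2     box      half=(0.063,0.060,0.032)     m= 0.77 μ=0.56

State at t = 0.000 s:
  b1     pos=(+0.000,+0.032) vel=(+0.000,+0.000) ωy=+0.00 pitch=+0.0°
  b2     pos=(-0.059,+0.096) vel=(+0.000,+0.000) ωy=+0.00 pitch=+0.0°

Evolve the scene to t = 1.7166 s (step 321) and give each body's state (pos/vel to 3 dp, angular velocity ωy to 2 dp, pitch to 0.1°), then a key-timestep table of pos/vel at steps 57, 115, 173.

State at t = 1.7166 s:
  b1     pos=(+0.000,+0.032) vel=(+0.000,+0.000) ωy=+0.00 pitch=+0.0°
  b2     pos=(-0.122,+0.063) vel=(+0.000,+0.000) ωy=+0.00 pitch=-90.0°

Key-timestep trajectory:
   step    t(s)  b1.x    b1.z    b1.vx   b1.vz   b2.x    b2.z    b2.vx   b2.vz 
     57  0.3048   +0.000  +0.032  +0.000  +0.000   -0.097  +0.070  -0.248  -0.014
    115  0.6150   +0.000  +0.032  +0.000  +0.000   -0.141  +0.069  +0.034  -0.007
    173  0.9251   +0.000  +0.032  +0.000  +0.000   -0.120  +0.064  -0.132  -0.059


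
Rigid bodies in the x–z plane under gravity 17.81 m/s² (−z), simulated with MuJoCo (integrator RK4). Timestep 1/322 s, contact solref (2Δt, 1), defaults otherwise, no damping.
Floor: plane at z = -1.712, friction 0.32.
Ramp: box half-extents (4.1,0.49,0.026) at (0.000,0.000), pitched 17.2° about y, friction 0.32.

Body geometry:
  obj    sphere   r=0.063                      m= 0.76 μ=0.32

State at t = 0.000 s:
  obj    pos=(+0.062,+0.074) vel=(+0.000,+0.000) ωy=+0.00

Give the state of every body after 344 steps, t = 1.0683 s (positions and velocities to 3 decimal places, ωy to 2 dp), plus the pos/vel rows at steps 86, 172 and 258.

State at t = 1.0683 s:
  obj    pos=(+2.113,-0.561) vel=(+3.839,-1.188) ωy=+63.79

Key-timestep trajectory:
   step    t(s)  obj.x    obj.z    obj.vx   obj.vz 
     86  0.2671   +0.190  +0.034  +0.960  -0.297
    172  0.5342   +0.575  -0.085  +1.920  -0.594
    258  0.8012   +1.216  -0.283  +2.879  -0.891


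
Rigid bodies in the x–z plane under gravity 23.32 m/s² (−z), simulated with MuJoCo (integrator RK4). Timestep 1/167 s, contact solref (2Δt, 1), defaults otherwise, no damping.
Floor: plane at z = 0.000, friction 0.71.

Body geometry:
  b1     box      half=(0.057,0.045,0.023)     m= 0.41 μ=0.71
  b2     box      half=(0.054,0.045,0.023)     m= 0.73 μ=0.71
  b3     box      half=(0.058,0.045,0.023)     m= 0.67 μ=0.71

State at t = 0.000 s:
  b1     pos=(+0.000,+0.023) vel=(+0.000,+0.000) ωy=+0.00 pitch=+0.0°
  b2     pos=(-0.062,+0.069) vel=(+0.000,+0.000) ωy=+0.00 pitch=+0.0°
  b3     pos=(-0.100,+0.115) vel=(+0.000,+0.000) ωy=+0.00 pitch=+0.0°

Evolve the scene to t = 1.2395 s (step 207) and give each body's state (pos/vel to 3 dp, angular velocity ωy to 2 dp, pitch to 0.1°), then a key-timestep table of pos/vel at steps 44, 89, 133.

State at t = 1.2395 s:
  b1     pos=(+0.000,+0.023) vel=(+0.000,+0.000) ωy=+0.00 pitch=+0.0°
  b2     pos=(-0.114,+0.054) vel=(+0.000,+0.000) ωy=+0.00 pitch=-90.0°
  b3     pos=(-0.185,+0.058) vel=(+0.000,+0.000) ωy=+0.00 pitch=-90.0°

Key-timestep trajectory:
   step    t(s)  b1.x    b1.z    b1.vx   b1.vz   b2.x    b2.z    b2.vx   b2.vz   b3.x    b3.z    b3.vx   b3.vz 
     44  0.2635   +0.000  +0.023  +0.000  +0.000   -0.101  +0.058  -0.095  -0.016   -0.158  +0.062  -0.087  +0.005
     89  0.5329   +0.000  +0.023  +0.000  +0.000   -0.114  +0.054  -0.004  +0.002   -0.204  +0.062  -0.008  +0.000
    133  0.7964   +0.000  +0.023  +0.000  +0.000   -0.114  +0.054  +0.000  +0.000   -0.178  +0.060  -0.142  -0.038


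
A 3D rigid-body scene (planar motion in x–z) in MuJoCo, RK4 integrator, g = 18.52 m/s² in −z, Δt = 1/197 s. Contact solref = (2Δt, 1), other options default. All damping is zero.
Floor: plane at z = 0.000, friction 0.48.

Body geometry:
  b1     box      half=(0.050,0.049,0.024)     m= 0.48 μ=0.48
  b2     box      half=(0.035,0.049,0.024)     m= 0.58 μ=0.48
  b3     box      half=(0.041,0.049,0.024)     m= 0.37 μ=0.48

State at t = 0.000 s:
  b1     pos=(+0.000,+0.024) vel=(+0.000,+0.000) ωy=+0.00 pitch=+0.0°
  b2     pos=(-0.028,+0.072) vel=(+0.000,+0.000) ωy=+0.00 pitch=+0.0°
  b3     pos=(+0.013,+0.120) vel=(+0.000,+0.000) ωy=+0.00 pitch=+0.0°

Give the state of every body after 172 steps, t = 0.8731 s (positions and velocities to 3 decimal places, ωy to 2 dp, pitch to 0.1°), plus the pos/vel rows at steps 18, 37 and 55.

State at t = 0.8731 s:
  b1     pos=(+0.000,+0.024) vel=(+0.000,+0.000) ωy=+0.00 pitch=+0.0°
  b2     pos=(-0.028,+0.072) vel=(+0.000,+0.000) ωy=+0.00 pitch=+0.0°
  b3     pos=(+0.112,+0.024) vel=(+0.000,+0.000) ωy=+0.00 pitch=+180.0°

Key-timestep trajectory:
   step    t(s)  b1.x    b1.z    b1.vx   b1.vz   b2.x    b2.z    b2.vx   b2.vz   b3.x    b3.z    b3.vx   b3.vz 
     18  0.0914   +0.000  +0.024  +0.000  +0.000   -0.028  +0.072  -0.001  +0.000   +0.022  +0.115  +0.224  -0.159
     37  0.1878   +0.000  +0.024  +0.000  +0.000   -0.028  +0.072  +0.000  +0.000   +0.060  +0.087  +0.584  -0.102
     55  0.2792   +0.000  +0.024  +0.000  +0.000   -0.028  +0.072  +0.000  +0.000   +0.114  +0.018  +0.156  -0.219


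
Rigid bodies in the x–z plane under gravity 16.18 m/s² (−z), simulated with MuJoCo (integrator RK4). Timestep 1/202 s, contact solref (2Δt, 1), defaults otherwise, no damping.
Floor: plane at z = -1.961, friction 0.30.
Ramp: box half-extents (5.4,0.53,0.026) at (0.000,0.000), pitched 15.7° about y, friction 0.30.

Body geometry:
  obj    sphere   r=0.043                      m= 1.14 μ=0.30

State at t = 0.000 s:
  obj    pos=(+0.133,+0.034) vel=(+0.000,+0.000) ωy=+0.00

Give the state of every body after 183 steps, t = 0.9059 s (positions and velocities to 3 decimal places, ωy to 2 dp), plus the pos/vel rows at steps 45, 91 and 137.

State at t = 0.9059 s:
  obj    pos=(+1.369,-0.313) vel=(+2.727,-0.767) ωy=+65.88

Key-timestep trajectory:
   step    t(s)  obj.x    obj.z    obj.vx   obj.vz 
     45  0.2228   +0.208  +0.013  +0.671  -0.189
     91  0.4505   +0.439  -0.052  +1.356  -0.381
    137  0.6782   +0.826  -0.160  +2.042  -0.574


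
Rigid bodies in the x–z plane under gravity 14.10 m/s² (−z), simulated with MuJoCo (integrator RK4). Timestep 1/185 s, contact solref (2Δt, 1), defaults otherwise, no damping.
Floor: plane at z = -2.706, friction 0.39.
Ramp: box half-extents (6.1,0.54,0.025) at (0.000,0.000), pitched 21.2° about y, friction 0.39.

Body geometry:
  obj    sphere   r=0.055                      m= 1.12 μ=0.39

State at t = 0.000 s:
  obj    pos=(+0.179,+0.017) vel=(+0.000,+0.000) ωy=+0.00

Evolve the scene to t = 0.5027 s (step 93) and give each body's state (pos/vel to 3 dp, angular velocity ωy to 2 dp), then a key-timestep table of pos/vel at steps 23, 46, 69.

State at t = 0.5027 s:
  obj    pos=(+0.608,-0.150) vel=(+1.707,-0.662) ωy=+33.27

Key-timestep trajectory:
   step    t(s)  obj.x    obj.z    obj.vx   obj.vz 
     23  0.1243   +0.205  +0.006  +0.422  -0.164
     46  0.2486   +0.284  -0.024  +0.844  -0.327
     69  0.3730   +0.415  -0.075  +1.266  -0.491


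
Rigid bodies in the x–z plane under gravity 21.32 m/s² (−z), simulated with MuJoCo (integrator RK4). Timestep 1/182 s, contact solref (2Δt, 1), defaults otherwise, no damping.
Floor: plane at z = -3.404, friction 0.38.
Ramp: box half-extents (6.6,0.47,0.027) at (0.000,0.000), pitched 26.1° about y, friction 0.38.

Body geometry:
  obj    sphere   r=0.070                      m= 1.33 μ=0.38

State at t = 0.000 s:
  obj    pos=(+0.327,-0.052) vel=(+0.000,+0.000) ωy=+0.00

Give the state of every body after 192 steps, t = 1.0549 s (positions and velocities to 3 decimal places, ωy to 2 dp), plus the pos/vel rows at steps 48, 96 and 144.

State at t = 1.0549 s:
  obj    pos=(+3.675,-1.692) vel=(+6.347,-3.109) ωy=+100.95

Key-timestep trajectory:
   step    t(s)  obj.x    obj.z    obj.vx   obj.vz 
     48  0.2637   +0.536  -0.155  +1.587  -0.777
     96  0.5275   +1.164  -0.462  +3.174  -1.555
    144  0.7912   +2.210  -0.975  +4.760  -2.332


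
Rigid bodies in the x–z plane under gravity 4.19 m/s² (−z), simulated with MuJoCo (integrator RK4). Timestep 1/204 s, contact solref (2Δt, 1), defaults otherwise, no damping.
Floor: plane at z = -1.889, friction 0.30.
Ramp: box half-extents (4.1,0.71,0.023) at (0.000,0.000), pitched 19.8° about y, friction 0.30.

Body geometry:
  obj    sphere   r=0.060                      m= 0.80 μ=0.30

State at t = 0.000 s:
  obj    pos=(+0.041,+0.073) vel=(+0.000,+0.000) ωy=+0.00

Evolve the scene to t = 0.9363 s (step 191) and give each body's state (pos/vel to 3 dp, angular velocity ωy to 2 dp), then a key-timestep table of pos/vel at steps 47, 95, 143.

State at t = 0.9363 s:
  obj    pos=(+0.459,-0.077) vel=(+0.893,-0.322) ωy=+15.82

Key-timestep trajectory:
   step    t(s)  obj.x    obj.z    obj.vx   obj.vz 
     47  0.2304   +0.066  +0.064  +0.220  -0.079
     95  0.4657   +0.145  +0.036  +0.444  -0.160
    143  0.7010   +0.276  -0.011  +0.669  -0.241


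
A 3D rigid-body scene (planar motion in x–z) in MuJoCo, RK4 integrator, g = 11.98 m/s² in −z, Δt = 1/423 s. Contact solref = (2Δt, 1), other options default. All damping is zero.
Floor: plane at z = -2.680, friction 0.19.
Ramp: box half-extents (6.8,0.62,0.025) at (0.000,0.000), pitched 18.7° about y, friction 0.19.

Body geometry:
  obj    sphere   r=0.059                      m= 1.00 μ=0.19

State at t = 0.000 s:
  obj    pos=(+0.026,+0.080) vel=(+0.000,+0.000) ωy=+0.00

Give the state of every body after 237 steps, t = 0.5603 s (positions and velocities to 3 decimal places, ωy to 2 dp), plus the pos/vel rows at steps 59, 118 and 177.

State at t = 0.5603 s:
  obj    pos=(+0.434,-0.058) vel=(+1.456,-0.493) ωy=+26.05

Key-timestep trajectory:
   step    t(s)  obj.x    obj.z    obj.vx   obj.vz 
     59  0.1395   +0.051  +0.071  +0.363  -0.123
    118  0.2790   +0.127  +0.046  +0.725  -0.245
    177  0.4184   +0.254  +0.003  +1.087  -0.368


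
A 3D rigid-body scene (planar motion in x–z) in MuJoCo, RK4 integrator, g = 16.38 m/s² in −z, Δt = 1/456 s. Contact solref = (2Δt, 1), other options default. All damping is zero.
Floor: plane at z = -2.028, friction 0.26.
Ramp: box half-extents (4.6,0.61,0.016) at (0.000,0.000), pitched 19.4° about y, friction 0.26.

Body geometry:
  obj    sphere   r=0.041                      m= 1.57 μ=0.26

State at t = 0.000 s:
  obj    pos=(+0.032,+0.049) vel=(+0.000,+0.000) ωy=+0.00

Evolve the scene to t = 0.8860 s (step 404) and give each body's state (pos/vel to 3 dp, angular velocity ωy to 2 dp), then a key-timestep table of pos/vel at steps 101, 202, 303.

State at t = 0.8860 s:
  obj    pos=(+1.471,-0.458) vel=(+3.248,-1.144) ωy=+83.97

Key-timestep trajectory:
   step    t(s)  obj.x    obj.z    obj.vx   obj.vz 
    101  0.2215   +0.122  +0.017  +0.812  -0.286
    202  0.4430   +0.392  -0.078  +1.624  -0.572
    303  0.6645   +0.841  -0.236  +2.436  -0.858


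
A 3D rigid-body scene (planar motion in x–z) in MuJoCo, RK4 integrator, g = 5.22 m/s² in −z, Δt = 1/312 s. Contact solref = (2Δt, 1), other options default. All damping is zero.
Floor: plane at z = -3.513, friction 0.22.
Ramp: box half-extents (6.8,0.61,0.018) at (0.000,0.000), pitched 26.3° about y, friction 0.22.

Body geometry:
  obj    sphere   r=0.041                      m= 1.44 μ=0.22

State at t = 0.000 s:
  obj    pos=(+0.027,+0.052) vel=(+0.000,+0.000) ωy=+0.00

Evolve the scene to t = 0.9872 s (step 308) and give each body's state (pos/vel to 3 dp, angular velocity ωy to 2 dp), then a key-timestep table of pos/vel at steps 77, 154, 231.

State at t = 0.9872 s:
  obj    pos=(+0.749,-0.304) vel=(+1.462,-0.723) ωy=+39.77

Key-timestep trajectory:
   step    t(s)  obj.x    obj.z    obj.vx   obj.vz 
     77  0.2468   +0.072  +0.030  +0.366  -0.181
    154  0.4936   +0.208  -0.037  +0.731  -0.361
    231  0.7404   +0.433  -0.148  +1.097  -0.542


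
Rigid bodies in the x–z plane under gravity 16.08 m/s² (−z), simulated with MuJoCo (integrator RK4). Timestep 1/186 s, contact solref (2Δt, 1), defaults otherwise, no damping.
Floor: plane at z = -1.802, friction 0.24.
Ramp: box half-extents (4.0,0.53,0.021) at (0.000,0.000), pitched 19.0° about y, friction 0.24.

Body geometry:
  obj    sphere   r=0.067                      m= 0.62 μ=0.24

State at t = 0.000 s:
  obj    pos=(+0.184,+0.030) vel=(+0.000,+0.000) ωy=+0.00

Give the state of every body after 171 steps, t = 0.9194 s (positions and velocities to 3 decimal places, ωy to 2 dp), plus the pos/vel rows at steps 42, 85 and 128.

State at t = 0.9194 s:
  obj    pos=(+1.678,-0.485) vel=(+3.251,-1.119) ωy=+51.30

Key-timestep trajectory:
   step    t(s)  obj.x    obj.z    obj.vx   obj.vz 
     42  0.2258   +0.274  -0.001  +0.799  -0.275
     85  0.4570   +0.553  -0.097  +1.616  -0.556
    128  0.6882   +1.021  -0.259  +2.433  -0.838


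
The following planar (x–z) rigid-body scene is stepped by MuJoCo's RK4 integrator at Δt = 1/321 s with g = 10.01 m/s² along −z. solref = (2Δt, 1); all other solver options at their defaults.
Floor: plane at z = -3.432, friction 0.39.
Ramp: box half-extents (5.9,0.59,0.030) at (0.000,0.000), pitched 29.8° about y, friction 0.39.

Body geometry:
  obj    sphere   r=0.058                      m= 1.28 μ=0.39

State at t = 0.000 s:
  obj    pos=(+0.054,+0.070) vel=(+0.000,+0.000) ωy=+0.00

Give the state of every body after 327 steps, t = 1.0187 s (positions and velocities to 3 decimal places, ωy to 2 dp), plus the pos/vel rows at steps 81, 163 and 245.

State at t = 1.0187 s:
  obj    pos=(+1.654,-0.846) vel=(+3.141,-1.799) ωy=+62.40

Key-timestep trajectory:
   step    t(s)  obj.x    obj.z    obj.vx   obj.vz 
     81  0.2523   +0.152  +0.014  +0.778  -0.446
    163  0.5078   +0.452  -0.157  +1.566  -0.897
    245  0.7632   +0.952  -0.444  +2.353  -1.348


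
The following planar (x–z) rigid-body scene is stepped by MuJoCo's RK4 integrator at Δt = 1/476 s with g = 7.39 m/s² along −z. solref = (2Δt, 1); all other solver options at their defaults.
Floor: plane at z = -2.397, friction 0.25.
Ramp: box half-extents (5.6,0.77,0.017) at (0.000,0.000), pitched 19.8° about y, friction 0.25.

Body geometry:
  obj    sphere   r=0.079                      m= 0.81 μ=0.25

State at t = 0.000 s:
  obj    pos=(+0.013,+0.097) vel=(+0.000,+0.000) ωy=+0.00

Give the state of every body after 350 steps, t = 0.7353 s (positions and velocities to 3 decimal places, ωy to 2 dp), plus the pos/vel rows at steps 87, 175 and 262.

State at t = 0.7353 s:
  obj    pos=(+0.468,-0.066) vel=(+1.237,-0.445) ωy=+16.64

Key-timestep trajectory:
   step    t(s)  obj.x    obj.z    obj.vx   obj.vz 
     87  0.1828   +0.041  +0.087  +0.308  -0.111
    175  0.3676   +0.127  +0.056  +0.619  -0.223
    262  0.5504   +0.268  +0.006  +0.926  -0.333


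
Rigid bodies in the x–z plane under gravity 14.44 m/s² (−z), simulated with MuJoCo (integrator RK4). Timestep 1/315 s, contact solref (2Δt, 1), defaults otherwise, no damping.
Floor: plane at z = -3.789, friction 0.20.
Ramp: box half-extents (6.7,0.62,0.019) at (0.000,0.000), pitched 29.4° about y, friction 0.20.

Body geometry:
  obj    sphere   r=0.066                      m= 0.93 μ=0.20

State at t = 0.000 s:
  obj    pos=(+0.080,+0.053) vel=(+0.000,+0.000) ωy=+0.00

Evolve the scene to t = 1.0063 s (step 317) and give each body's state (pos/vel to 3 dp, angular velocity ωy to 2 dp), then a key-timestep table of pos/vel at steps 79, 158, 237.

State at t = 1.0063 s:
  obj    pos=(+2.314,-1.206) vel=(+4.439,-2.502) ωy=+77.19

Key-timestep trajectory:
   step    t(s)  obj.x    obj.z    obj.vx   obj.vz 
     79  0.2508   +0.219  -0.026  +1.107  -0.624
    158  0.5016   +0.635  -0.260  +2.213  -1.247
    237  0.7524   +1.329  -0.651  +3.319  -1.870


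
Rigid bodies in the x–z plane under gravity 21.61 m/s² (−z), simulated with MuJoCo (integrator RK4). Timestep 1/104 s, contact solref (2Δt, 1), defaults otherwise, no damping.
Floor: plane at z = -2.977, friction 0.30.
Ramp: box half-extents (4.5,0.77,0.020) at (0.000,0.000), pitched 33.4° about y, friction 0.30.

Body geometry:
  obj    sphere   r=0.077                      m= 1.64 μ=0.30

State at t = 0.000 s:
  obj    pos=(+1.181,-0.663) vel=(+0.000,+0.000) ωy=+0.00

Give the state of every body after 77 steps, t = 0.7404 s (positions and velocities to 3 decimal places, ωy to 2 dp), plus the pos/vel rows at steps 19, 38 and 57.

State at t = 0.7404 s:
  obj    pos=(+3.126,-1.945) vel=(+5.253,-3.463) ωy=+81.66

Key-timestep trajectory:
   step    t(s)  obj.x    obj.z    obj.vx   obj.vz 
     19  0.1827   +1.300  -0.741  +1.297  -0.855
     38  0.3654   +1.655  -0.975  +2.593  -1.710
     57  0.5481   +2.247  -1.366  +3.889  -2.564


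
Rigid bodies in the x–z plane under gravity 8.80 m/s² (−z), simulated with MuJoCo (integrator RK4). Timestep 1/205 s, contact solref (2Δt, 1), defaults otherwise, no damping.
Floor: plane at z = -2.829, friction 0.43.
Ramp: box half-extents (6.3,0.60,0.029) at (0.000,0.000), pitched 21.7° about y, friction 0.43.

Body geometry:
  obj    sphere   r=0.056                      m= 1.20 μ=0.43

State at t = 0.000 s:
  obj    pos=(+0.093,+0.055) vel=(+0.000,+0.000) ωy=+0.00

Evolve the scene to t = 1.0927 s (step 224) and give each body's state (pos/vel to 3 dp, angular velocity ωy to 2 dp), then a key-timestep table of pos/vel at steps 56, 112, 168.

State at t = 1.0927 s:
  obj    pos=(+1.382,-0.459) vel=(+2.360,-0.939) ωy=+45.34

Key-timestep trajectory:
   step    t(s)  obj.x    obj.z    obj.vx   obj.vz 
     56  0.2732   +0.173  +0.022  +0.590  -0.235
    112  0.5463   +0.415  -0.074  +1.180  -0.470
    168  0.8195   +0.818  -0.234  +1.770  -0.704


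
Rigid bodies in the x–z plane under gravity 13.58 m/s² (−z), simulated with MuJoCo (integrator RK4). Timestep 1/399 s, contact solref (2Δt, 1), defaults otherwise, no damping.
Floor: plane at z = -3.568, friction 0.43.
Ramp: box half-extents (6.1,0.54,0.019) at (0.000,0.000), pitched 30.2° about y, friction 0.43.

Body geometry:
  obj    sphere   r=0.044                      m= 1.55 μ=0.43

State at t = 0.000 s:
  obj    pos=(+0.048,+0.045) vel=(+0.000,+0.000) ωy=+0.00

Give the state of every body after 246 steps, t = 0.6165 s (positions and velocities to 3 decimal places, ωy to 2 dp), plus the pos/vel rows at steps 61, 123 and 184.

State at t = 0.6165 s:
  obj    pos=(+0.850,-0.422) vel=(+2.600,-1.513) ωy=+68.36

Key-timestep trajectory:
   step    t(s)  obj.x    obj.z    obj.vx   obj.vz 
     61  0.1529   +0.097  +0.016  +0.645  -0.375
    123  0.3083   +0.248  -0.072  +1.300  -0.757
    184  0.4612   +0.496  -0.216  +1.945  -1.132


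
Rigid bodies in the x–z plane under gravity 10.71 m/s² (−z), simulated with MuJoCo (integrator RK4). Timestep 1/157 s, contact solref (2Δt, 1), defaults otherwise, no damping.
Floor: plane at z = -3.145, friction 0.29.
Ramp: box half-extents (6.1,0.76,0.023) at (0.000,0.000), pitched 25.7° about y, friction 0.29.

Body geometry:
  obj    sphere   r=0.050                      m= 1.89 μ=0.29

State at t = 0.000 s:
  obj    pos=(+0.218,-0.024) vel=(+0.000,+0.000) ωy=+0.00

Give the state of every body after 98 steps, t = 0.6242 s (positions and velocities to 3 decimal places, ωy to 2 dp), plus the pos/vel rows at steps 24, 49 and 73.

State at t = 0.6242 s:
  obj    pos=(+0.801,-0.304) vel=(+1.866,-0.898) ωy=+41.40

Key-timestep trajectory:
   step    t(s)  obj.x    obj.z    obj.vx   obj.vz 
     24  0.1529   +0.253  -0.041  +0.457  -0.220
     49  0.3121   +0.364  -0.094  +0.933  -0.449
     73  0.4650   +0.541  -0.179  +1.390  -0.669


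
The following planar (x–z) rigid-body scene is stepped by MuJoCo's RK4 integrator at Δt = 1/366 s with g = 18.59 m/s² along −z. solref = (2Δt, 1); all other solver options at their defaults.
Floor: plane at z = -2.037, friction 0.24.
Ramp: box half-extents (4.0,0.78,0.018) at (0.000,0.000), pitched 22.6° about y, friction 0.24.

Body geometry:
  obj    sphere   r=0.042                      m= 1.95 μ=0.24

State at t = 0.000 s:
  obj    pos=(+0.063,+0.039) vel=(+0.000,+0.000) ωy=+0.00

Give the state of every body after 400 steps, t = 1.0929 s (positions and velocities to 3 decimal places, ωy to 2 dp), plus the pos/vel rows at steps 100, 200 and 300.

State at t = 1.0929 s:
  obj    pos=(+2.877,-1.132) vel=(+5.149,-2.143) ωy=+132.77

Key-timestep trajectory:
   step    t(s)  obj.x    obj.z    obj.vx   obj.vz 
    100  0.2732   +0.239  -0.034  +1.287  -0.536
    200  0.5464   +0.766  -0.254  +2.574  -1.072
    300  0.8197   +1.646  -0.620  +3.862  -1.607


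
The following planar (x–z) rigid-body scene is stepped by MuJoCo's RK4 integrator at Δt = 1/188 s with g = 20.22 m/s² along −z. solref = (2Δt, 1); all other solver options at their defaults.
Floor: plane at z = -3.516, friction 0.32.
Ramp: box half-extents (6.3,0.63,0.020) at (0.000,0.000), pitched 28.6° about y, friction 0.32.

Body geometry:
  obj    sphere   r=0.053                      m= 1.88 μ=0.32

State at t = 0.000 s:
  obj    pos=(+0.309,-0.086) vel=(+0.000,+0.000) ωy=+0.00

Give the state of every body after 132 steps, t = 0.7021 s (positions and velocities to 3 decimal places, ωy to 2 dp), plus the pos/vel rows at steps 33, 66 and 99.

State at t = 0.7021 s:
  obj    pos=(+1.806,-0.901) vel=(+4.262,-2.324) ωy=+91.57

Key-timestep trajectory:
   step    t(s)  obj.x    obj.z    obj.vx   obj.vz 
     33  0.1755   +0.403  -0.136  +1.066  -0.581
     66  0.3511   +0.683  -0.289  +2.131  -1.162
     99  0.5266   +1.151  -0.544  +3.196  -1.743


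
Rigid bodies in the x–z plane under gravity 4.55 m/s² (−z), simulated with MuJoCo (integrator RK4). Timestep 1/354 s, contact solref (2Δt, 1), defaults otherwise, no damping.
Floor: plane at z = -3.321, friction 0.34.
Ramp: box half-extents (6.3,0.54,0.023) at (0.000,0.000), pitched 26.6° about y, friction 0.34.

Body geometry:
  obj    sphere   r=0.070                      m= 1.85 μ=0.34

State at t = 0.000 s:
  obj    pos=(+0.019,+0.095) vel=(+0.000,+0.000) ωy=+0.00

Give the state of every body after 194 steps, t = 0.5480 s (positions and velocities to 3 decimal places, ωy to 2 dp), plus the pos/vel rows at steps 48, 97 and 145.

State at t = 0.5480 s:
  obj    pos=(+0.214,-0.003) vel=(+0.713,-0.357) ωy=+11.39

Key-timestep trajectory:
   step    t(s)  obj.x    obj.z    obj.vx   obj.vz 
     48  0.1356   +0.031  +0.089  +0.176  -0.088
     97  0.2740   +0.068  +0.070  +0.357  -0.179
    145  0.4096   +0.128  +0.040  +0.533  -0.267


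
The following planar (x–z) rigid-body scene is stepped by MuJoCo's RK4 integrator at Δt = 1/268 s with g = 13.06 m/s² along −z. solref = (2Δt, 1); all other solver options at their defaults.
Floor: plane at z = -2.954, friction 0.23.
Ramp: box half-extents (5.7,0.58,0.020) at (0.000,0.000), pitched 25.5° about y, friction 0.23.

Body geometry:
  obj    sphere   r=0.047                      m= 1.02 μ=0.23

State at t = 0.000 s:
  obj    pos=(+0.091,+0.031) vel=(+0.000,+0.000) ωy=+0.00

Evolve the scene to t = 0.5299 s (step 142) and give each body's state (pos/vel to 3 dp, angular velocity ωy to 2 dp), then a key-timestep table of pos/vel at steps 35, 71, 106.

State at t = 0.5299 s:
  obj    pos=(+0.600,-0.212) vel=(+1.921,-0.916) ωy=+45.26

Key-timestep trajectory:
   step    t(s)  obj.x    obj.z    obj.vx   obj.vz 
     35  0.1306   +0.122  +0.016  +0.474  -0.226
     71  0.2649   +0.218  -0.030  +0.960  -0.458
    106  0.3955   +0.375  -0.104  +1.434  -0.684


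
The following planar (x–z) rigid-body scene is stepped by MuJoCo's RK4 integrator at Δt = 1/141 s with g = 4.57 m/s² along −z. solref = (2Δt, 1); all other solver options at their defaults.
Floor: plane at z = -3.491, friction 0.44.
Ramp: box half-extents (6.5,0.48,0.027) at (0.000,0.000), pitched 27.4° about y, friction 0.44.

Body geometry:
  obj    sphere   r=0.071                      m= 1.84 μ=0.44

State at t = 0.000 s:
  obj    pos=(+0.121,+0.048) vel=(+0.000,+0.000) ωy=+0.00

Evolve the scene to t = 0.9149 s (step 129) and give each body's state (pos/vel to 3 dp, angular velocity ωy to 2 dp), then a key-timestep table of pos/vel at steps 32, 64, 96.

State at t = 0.9149 s:
  obj    pos=(+0.679,-0.242) vel=(+1.220,-0.633) ωy=+19.35

Key-timestep trajectory:
   step    t(s)  obj.x    obj.z    obj.vx   obj.vz 
     32  0.2270   +0.155  +0.030  +0.303  -0.157
     64  0.4539   +0.258  -0.024  +0.605  -0.314
     96  0.6809   +0.430  -0.113  +0.908  -0.471


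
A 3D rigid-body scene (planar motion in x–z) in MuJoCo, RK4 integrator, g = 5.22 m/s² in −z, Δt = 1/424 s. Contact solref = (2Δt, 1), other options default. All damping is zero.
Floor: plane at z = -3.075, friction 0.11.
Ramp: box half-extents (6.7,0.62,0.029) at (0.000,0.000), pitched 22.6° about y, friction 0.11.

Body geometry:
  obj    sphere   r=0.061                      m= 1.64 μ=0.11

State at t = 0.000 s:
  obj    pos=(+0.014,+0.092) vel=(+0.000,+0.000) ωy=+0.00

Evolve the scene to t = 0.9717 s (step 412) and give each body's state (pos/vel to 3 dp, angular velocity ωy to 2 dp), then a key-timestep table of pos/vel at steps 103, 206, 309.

State at t = 0.9717 s:
  obj    pos=(+0.657,-0.176) vel=(+1.324,-0.552) ωy=+21.09

Key-timestep trajectory:
   step    t(s)  obj.x    obj.z    obj.vx   obj.vz 
    103  0.2429   +0.054  +0.075  +0.332  -0.135
    206  0.4858   +0.175  +0.025  +0.662  -0.278
    309  0.7288   +0.376  -0.059  +0.992  -0.417


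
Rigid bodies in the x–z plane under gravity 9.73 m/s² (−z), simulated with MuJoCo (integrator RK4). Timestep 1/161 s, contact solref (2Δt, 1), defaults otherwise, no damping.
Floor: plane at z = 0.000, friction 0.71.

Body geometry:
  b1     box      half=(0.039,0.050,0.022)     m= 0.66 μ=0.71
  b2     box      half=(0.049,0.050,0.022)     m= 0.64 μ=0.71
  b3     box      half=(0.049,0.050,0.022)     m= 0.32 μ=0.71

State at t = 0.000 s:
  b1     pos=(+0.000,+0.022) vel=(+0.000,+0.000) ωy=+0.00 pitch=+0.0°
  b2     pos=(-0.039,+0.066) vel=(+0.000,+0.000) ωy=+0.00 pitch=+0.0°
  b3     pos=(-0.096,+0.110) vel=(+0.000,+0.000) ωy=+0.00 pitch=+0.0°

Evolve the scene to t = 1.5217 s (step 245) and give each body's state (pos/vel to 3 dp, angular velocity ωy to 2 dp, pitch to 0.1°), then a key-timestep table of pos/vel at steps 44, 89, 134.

State at t = 1.5217 s:
  b1     pos=(+0.000,+0.022) vel=(+0.000,+0.000) ωy=+0.00 pitch=+0.0°
  b2     pos=(-0.085,+0.049) vel=(+0.000,+0.000) ωy=+0.00 pitch=-90.0°
  b3     pos=(-0.173,+0.049) vel=(+0.000,+0.000) ωy=+0.00 pitch=-90.0°

Key-timestep trajectory:
   step    t(s)  b1.x    b1.z    b1.vx   b1.vz   b2.x    b2.z    b2.vx   b2.vz   b3.x    b3.z    b3.vx   b3.vz 
     44  0.2733   +0.000  +0.022  +0.000  +0.000   -0.072  +0.053  -0.146  -0.021   -0.137  +0.052  -0.033  +0.010
     89  0.5528   +0.000  +0.022  +0.000  +0.000   -0.086  +0.049  +0.018  +0.000   -0.177  +0.050  -0.135  +0.078
    134  0.8323   +0.000  +0.022  +0.000  +0.000   -0.085  +0.049  +0.000  +0.000   -0.170  +0.050  -0.093  -0.035


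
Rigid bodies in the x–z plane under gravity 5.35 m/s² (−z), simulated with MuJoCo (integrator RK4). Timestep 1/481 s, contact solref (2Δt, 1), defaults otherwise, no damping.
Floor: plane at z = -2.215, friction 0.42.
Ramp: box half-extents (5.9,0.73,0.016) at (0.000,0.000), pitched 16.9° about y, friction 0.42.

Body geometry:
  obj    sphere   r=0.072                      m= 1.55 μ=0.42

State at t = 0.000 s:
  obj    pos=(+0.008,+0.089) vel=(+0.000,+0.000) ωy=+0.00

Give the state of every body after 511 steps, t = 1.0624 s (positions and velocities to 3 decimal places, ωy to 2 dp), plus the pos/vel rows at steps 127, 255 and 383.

State at t = 1.0624 s:
  obj    pos=(+0.608,-0.093) vel=(+1.129,-0.343) ωy=+16.39

Key-timestep trajectory:
   step    t(s)  obj.x    obj.z    obj.vx   obj.vz 
    127  0.2640   +0.045  +0.078  +0.281  -0.085
    255  0.5301   +0.158  +0.044  +0.564  -0.171
    383  0.7963   +0.345  -0.013  +0.846  -0.257
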